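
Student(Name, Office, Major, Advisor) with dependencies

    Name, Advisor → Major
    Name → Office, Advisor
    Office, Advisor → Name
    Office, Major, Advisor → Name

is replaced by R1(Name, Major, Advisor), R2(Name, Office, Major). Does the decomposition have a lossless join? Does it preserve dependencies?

lossless but not dependency-preserving

Lossless test: (Name, Major)⁺ = {Name, Office, Major, Advisor}, which contains all of one fragment — lossless.
Dependency preservation: the restricted closure of {Office, Advisor} across the fragments never reaches {Name}, so Office, Advisor → Name cannot be enforced without a join — not preserved.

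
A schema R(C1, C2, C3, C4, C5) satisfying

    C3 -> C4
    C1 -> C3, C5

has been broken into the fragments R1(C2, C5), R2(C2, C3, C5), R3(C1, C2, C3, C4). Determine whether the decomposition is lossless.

Chase test. Columns are C1, C2, C3, C4, C5; row i has aⱼ where attribute j ∈ Ri, else bᵢⱼ.
Initial tableau (one row per fragment):
  row 1: b11 a2 b13 b14 a5
  row 2: b21 a2 a3 b24 a5
  row 3: a1 a2 a3 a4 b35
Rows 2 and 3 agree on C3; apply C3→C4 and equate their C4 entries.
No row becomes fully distinguished — the join is lossy.

No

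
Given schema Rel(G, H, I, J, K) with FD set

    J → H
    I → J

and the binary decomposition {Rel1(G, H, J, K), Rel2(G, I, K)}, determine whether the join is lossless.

Common attributes: Rel1 ∩ Rel2 = {G, K}.
No dependency enlarges {G, K}, so (G, K)⁺ = {G, K}.
The closure contains neither all of Rel1 = {G, H, J, K} nor all of Rel2 = {G, I, K}, so the common attributes are not a superkey of either fragment. The join is lossy.

No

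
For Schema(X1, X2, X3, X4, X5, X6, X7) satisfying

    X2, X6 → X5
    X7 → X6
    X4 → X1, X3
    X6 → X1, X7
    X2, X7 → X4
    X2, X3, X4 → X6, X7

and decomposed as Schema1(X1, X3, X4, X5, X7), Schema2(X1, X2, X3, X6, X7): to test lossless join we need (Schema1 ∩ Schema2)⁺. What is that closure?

X1, X3, X6, X7

Schema1 ∩ Schema2 = {X1, X3, X7}.
X7 → X6 applies, adding X6
Closure: {X1, X3, X6, X7}.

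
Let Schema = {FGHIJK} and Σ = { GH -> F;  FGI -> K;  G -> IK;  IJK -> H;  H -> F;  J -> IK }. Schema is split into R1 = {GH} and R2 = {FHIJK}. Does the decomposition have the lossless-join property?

Common attributes: R1 ∩ R2 = {H}.
Closure of {H}: H → F applies, adding F. So (H)⁺ = {FH}.
The closure contains neither all of R1 = {GH} nor all of R2 = {FHIJK}, so the common attributes are not a superkey of either fragment. The join is lossy.

No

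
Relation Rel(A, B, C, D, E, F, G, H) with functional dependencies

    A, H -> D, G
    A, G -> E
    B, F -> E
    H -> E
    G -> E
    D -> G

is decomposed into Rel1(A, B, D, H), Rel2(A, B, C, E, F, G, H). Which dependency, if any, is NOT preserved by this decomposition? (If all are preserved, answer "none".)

Check D → G: no single fragment contains all of {D, G}, and the restricted closure of {D} across the fragments never reaches {G}.
A, H → D, G is preserved.
A, G → E is preserved.
B, F → E is preserved.
H → E is preserved.
G → E is preserved.

D -> G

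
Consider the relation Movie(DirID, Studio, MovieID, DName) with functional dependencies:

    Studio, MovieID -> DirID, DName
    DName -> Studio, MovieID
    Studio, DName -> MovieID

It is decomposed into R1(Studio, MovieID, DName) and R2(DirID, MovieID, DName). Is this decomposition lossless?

Yes

Common attributes: R1 ∩ R2 = {MovieID, DName}.
Closure of {MovieID, DName}: DName → Studio, MovieID applies, adding Studio; Studio, MovieID → DirID, DName applies, adding DirID. So (MovieID, DName)⁺ = {DirID, Studio, MovieID, DName}.
This closure contains every attribute of R1, so R1 ∩ R2 → R1. The join is lossless.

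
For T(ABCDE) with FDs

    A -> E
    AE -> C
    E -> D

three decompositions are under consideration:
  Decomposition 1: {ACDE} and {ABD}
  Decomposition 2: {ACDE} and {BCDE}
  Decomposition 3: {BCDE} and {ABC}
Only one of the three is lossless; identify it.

Decomposition 1: common = {AD}, closure = {ACDE} → lossless.
Decomposition 2: common = {CDE}, closure = {CDE} → lossy.
Decomposition 3: common = {BC}, closure = {BC} → lossy.

Decomposition 1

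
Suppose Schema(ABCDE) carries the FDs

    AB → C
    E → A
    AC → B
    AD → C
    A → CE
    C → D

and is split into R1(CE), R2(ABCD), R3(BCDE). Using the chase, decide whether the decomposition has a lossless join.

Chase test. Columns are ABCDE; row i has aⱼ where attribute j ∈ Ri, else bᵢⱼ.
Initial tableau (one row per fragment):
  row 1: b11 b12 a3 b14 a5
  row 2: a1 a2 a3 a4 b25
  row 3: b31 a2 a3 a4 a5
Rows 1 and 3 agree on E; apply E→A and equate their A entries.
Rows 1 and 3 agree on AC; apply AC→B and equate their B entries.
Rows 1 and 2 agree on C; apply C→D and equate their D entries.
No row becomes fully distinguished — the join is lossy.

No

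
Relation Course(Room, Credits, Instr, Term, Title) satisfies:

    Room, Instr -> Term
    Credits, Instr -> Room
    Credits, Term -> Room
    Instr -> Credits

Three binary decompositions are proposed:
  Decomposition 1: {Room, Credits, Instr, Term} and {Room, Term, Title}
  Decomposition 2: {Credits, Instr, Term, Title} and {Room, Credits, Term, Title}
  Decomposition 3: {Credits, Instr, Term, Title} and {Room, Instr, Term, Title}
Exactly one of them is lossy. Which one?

Decomposition 1: common = {Room, Term}, closure = {Room, Term} → lossy.
Decomposition 2: common = {Credits, Term, Title}, closure = {Room, Credits, Term, Title} → lossless.
Decomposition 3: common = {Instr, Term, Title}, closure = {Room, Credits, Instr, Term, Title} → lossless.

Decomposition 1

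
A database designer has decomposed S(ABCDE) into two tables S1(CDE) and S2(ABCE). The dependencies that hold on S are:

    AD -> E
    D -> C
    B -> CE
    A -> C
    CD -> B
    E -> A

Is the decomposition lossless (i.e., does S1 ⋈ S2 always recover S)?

No

Common attributes: S1 ∩ S2 = {CE}.
Closure of {CE}: E → A applies, adding A. So (CE)⁺ = {ACE}.
The closure contains neither all of S1 = {CDE} nor all of S2 = {ABCE}, so the common attributes are not a superkey of either fragment. The join is lossy.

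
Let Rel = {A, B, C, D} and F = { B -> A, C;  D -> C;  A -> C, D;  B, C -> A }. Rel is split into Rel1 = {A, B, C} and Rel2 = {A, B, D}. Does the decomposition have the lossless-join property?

Yes

Common attributes: Rel1 ∩ Rel2 = {A, B}.
Closure of {A, B}: B → A, C applies, adding C; A → C, D applies, adding D. So (A, B)⁺ = {A, B, C, D}.
This closure contains every attribute of Rel1, so Rel1 ∩ Rel2 → Rel1. The join is lossless.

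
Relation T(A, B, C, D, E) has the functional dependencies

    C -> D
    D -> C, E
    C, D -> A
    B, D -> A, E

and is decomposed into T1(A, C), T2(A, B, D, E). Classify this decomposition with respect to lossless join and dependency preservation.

Lossless test: (A)⁺ = {A}, which is a superkey of neither fragment — lossy.
Dependency preservation: the restricted closure of {C} across the fragments never reaches {D}, so C → D cannot be enforced without a join — not preserved.

lossy and not dependency-preserving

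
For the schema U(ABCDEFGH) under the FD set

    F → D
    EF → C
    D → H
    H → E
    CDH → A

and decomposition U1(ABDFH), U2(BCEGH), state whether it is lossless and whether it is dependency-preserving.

Lossless test: (BH)⁺ = {BEH}, which is a superkey of neither fragment — lossy.
Dependency preservation: the restricted closure of {EF} across the fragments never reaches {C}, so EF → C cannot be enforced without a join — not preserved.

lossy and not dependency-preserving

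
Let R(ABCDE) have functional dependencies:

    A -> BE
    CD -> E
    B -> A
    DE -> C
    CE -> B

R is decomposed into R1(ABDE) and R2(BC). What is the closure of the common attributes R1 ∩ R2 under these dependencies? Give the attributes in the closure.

R1 ∩ R2 = {B}.
B → A applies, adding A
A → BE applies, adding E
Closure: {ABE}.

ABE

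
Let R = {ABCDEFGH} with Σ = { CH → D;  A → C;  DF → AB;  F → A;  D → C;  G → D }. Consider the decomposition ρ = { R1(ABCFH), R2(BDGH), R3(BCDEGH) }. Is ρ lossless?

Chase test. Columns are ABCDEFGH; row i has aⱼ where attribute j ∈ Ri, else bᵢⱼ.
Initial tableau (one row per fragment):
  row 1: a1 a2 a3 b14 b15 a6 b17 a8
  row 2: b21 a2 b23 a4 b25 b26 a7 a8
  row 3: b31 a2 a3 a4 a5 b36 a7 a8
Rows 1 and 3 agree on CH; apply CH→D and equate their D entries.
Rows 1 and 2 agree on D; apply D→C and equate their C entries.
No row becomes fully distinguished — the join is lossy.

No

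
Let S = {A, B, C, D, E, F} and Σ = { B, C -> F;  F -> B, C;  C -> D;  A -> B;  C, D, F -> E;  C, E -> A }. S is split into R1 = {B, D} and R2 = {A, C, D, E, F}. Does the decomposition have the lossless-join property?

No

Common attributes: R1 ∩ R2 = {D}.
No dependency enlarges {D}, so (D)⁺ = {D}.
The closure contains neither all of R1 = {B, D} nor all of R2 = {A, C, D, E, F}, so the common attributes are not a superkey of either fragment. The join is lossy.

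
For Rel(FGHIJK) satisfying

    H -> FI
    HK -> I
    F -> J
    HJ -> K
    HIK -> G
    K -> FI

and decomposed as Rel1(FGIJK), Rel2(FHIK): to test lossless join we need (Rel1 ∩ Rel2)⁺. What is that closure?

Rel1 ∩ Rel2 = {FIK}.
F → J applies, adding J
Closure: {FIJK}.

FIJK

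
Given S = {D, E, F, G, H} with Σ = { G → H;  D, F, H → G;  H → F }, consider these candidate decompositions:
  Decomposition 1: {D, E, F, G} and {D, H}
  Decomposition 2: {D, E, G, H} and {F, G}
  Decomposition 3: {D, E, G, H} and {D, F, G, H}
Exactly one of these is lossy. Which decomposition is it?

Decomposition 1

Decomposition 1: common = {D}, closure = {D} → lossy.
Decomposition 2: common = {G}, closure = {F, G, H} → lossless.
Decomposition 3: common = {D, G, H}, closure = {D, F, G, H} → lossless.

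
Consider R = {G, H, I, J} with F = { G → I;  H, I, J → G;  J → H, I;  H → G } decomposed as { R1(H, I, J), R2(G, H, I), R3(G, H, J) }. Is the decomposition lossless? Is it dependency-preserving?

lossless and dependency-preserving

Lossless test (chase): Rows 2 and 3 agree on G; apply G→I and equate their I entries. Rows 1 and 3 agree on H, I, J; apply H, I, J→G and equate their G entries. Row 1 is now all distinguished symbols — the join is lossless.
Dependency preservation: H, I, J → G is not contained in any single fragment, but the restricted closure of its left-hand side across the fragments still reaches the right-hand side; the remaining FDs each lie inside some fragment. All dependencies are preserved.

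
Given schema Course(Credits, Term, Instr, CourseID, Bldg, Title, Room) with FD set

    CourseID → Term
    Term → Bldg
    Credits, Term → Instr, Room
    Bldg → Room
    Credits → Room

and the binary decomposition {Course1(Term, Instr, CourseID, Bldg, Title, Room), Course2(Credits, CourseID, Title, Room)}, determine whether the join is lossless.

No

Common attributes: Course1 ∩ Course2 = {CourseID, Title, Room}.
Closure of {CourseID, Title, Room}: CourseID → Term applies, adding Term; Term → Bldg applies, adding Bldg. So (CourseID, Title, Room)⁺ = {Term, CourseID, Bldg, Title, Room}.
The closure contains neither all of Course1 = {Term, Instr, CourseID, Bldg, Title, Room} nor all of Course2 = {Credits, CourseID, Title, Room}, so the common attributes are not a superkey of either fragment. The join is lossy.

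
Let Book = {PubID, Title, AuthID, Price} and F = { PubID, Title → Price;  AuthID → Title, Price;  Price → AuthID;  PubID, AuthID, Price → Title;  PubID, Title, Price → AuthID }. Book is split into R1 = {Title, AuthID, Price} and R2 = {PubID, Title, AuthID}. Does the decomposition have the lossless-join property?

Common attributes: R1 ∩ R2 = {Title, AuthID}.
Closure of {Title, AuthID}: AuthID → Title, Price applies, adding Price. So (Title, AuthID)⁺ = {Title, AuthID, Price}.
This closure contains every attribute of R1, so R1 ∩ R2 → R1. The join is lossless.

Yes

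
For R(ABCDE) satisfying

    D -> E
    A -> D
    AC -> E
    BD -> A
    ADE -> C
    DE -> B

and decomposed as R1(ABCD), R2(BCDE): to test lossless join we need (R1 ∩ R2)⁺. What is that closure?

ABCDE

R1 ∩ R2 = {BCD}.
D → E applies, adding E
BD → A applies, adding A
Closure: {ABCDE}.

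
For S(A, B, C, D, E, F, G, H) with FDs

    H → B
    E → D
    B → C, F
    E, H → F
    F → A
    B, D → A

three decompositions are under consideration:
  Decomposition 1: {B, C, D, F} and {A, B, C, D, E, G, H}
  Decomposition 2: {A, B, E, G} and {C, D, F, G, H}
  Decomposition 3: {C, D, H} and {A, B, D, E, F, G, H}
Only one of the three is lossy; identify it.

Decomposition 2

Decomposition 1: common = {B, C, D}, closure = {A, B, C, D, F} → lossless.
Decomposition 2: common = {G}, closure = {G} → lossy.
Decomposition 3: common = {D, H}, closure = {A, B, C, D, F, H} → lossless.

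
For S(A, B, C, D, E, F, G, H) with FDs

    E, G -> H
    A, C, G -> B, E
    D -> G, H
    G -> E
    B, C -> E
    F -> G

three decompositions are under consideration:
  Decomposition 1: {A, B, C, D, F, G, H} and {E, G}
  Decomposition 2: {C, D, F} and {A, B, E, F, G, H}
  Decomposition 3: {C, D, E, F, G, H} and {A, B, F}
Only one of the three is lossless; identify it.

Decomposition 1

Decomposition 1: common = {G}, closure = {E, G, H} → lossless.
Decomposition 2: common = {F}, closure = {E, F, G, H} → lossy.
Decomposition 3: common = {F}, closure = {E, F, G, H} → lossy.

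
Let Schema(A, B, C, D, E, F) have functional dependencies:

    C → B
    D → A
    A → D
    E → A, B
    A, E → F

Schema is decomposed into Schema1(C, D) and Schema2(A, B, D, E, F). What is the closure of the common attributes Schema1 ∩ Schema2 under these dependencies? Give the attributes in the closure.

A, D

Schema1 ∩ Schema2 = {D}.
D → A applies, adding A
Closure: {A, D}.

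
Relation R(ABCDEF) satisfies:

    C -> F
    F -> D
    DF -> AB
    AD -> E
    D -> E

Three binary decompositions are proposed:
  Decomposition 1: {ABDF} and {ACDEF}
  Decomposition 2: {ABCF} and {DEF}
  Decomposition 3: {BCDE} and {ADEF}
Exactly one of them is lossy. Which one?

Decomposition 1: common = {ADF}, closure = {ABDEF} → lossless.
Decomposition 2: common = {F}, closure = {ABDEF} → lossless.
Decomposition 3: common = {DE}, closure = {DE} → lossy.

Decomposition 3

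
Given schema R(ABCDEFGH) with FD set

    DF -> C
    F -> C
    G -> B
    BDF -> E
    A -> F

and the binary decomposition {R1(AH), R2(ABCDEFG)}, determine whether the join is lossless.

Common attributes: R1 ∩ R2 = {A}.
Closure of {A}: A → F applies, adding F; F → C applies, adding C. So (A)⁺ = {ACF}.
The closure contains neither all of R1 = {AH} nor all of R2 = {ABCDEFG}, so the common attributes are not a superkey of either fragment. The join is lossy.

No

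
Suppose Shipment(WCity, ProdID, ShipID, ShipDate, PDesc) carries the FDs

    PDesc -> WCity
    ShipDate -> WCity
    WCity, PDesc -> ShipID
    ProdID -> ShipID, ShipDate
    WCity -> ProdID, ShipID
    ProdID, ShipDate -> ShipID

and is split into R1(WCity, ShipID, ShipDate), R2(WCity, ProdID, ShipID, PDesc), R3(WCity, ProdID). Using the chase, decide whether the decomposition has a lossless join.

Chase test. Columns are WCity, ProdID, ShipID, ShipDate, PDesc; row i has aⱼ where attribute j ∈ Ri, else bᵢⱼ.
Initial tableau (one row per fragment):
  row 1: a1 b12 a3 a4 b15
  row 2: a1 a2 a3 b24 a5
  row 3: a1 a2 b33 b34 b35
Rows 2 and 3 agree on ProdID; apply ProdID→ShipID, ShipDate and equate their ShipID, ShipDate entries.
Rows 1 and 2 agree on WCity; apply WCity→ProdID, ShipID and equate their ProdID, ShipID entries.
Rows 1 and 2 agree on ProdID; apply ProdID→ShipID, ShipDate and equate their ShipID, ShipDate entries.
Row 2 is now all distinguished symbols — the join is lossless.

Yes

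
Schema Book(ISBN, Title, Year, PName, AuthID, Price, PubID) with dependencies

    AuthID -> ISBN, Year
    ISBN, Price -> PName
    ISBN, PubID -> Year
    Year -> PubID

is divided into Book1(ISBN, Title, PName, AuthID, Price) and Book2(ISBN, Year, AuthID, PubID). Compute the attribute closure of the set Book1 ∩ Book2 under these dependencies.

Book1 ∩ Book2 = {ISBN, AuthID}.
AuthID → ISBN, Year applies, adding Year
Year → PubID applies, adding PubID
Closure: {ISBN, Year, AuthID, PubID}.

ISBN, Year, AuthID, PubID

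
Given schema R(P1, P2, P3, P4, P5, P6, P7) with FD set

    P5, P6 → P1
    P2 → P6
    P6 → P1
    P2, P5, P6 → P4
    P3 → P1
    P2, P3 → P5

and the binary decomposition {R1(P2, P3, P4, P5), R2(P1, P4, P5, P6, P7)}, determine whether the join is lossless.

Common attributes: R1 ∩ R2 = {P4, P5}.
No dependency enlarges {P4, P5}, so (P4, P5)⁺ = {P4, P5}.
The closure contains neither all of R1 = {P2, P3, P4, P5} nor all of R2 = {P1, P4, P5, P6, P7}, so the common attributes are not a superkey of either fragment. The join is lossy.

No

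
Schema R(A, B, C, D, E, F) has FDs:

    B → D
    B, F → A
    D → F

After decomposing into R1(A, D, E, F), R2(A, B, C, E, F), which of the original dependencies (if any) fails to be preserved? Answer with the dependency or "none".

B → D

Check B → D: no single fragment contains all of {B, D}, and the restricted closure of {B} across the fragments never reaches {D}.
B, F → A is preserved.
D → F is preserved.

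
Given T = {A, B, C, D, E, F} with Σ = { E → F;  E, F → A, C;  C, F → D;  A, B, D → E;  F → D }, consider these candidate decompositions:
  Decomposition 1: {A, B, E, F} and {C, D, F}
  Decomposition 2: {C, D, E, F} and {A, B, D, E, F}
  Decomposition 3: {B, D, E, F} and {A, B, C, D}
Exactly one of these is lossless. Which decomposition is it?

Decomposition 1: common = {F}, closure = {D, F} → lossy.
Decomposition 2: common = {D, E, F}, closure = {A, C, D, E, F} → lossless.
Decomposition 3: common = {B, D}, closure = {B, D} → lossy.

Decomposition 2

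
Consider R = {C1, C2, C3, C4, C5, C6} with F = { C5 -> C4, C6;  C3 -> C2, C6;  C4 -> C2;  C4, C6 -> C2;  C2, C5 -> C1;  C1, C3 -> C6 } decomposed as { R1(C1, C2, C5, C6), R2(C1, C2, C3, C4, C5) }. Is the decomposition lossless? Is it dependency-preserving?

lossless but not dependency-preserving

Lossless test: (C1, C2, C5)⁺ = {C1, C2, C4, C5, C6}, which contains all of one fragment — lossless.
Dependency preservation: the restricted closure of {C3} across the fragments never reaches {C2, C6}, so C3 → C2, C6 cannot be enforced without a join — not preserved.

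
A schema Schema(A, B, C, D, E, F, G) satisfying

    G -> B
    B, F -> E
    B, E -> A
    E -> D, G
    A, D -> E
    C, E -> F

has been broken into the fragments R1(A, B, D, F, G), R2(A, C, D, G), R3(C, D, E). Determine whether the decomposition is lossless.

No

Chase test. Columns are A, B, C, D, E, F, G; row i has aⱼ where attribute j ∈ Ri, else bᵢⱼ.
Initial tableau (one row per fragment):
  row 1: a1 a2 b13 a4 b15 a6 a7
  row 2: a1 b22 a3 a4 b25 b26 a7
  row 3: b31 b32 a3 a4 a5 b36 b37
Rows 1 and 2 agree on G; apply G→B and equate their B entries.
Rows 1 and 2 agree on A, D; apply A, D→E and equate their E entries.
No row becomes fully distinguished — the join is lossy.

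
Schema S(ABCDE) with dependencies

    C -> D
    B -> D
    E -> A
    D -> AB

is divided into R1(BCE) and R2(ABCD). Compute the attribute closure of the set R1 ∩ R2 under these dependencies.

ABCD

R1 ∩ R2 = {BC}.
C → D applies, adding D
D → AB applies, adding A
Closure: {ABCD}.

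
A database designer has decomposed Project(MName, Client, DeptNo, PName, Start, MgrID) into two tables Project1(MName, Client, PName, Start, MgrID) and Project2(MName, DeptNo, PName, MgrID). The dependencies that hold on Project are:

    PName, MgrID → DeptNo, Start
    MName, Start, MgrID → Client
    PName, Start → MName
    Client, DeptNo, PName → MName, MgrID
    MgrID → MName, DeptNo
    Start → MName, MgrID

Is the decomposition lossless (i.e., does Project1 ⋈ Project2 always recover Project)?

Common attributes: Project1 ∩ Project2 = {MName, PName, MgrID}.
Closure of {MName, PName, MgrID}: PName, MgrID → DeptNo, Start applies, adding DeptNo, Start; MName, Start, MgrID → Client applies, adding Client. So (MName, PName, MgrID)⁺ = {MName, Client, DeptNo, PName, Start, MgrID}.
This closure contains every attribute of Project1, so Project1 ∩ Project2 → Project1. The join is lossless.

Yes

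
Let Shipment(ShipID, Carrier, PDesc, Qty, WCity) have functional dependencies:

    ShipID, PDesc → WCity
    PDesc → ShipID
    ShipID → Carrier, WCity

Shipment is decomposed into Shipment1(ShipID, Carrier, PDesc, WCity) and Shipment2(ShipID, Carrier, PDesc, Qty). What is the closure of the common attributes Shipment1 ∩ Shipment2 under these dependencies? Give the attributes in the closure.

ShipID, Carrier, PDesc, WCity

Shipment1 ∩ Shipment2 = {ShipID, Carrier, PDesc}.
ShipID, PDesc → WCity applies, adding WCity
Closure: {ShipID, Carrier, PDesc, WCity}.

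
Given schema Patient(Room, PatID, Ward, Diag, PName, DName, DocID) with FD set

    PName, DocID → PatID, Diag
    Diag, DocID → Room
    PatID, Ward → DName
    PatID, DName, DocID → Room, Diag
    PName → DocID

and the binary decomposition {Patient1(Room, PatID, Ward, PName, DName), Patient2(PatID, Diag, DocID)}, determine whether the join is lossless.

Common attributes: Patient1 ∩ Patient2 = {PatID}.
No dependency enlarges {PatID}, so (PatID)⁺ = {PatID}.
The closure contains neither all of Patient1 = {Room, PatID, Ward, PName, DName} nor all of Patient2 = {PatID, Diag, DocID}, so the common attributes are not a superkey of either fragment. The join is lossy.

No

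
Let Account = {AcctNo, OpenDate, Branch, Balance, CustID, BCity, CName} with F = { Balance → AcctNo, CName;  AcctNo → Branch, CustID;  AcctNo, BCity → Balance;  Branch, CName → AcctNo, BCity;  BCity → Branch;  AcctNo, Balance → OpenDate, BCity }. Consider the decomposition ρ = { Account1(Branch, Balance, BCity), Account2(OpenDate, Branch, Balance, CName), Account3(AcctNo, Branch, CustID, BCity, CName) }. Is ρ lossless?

Yes

Chase test. Columns are AcctNo, OpenDate, Branch, Balance, CustID, BCity, CName; row i has aⱼ where attribute j ∈ Accounti, else bᵢⱼ.
Initial tableau (one row per fragment):
  row 1: b11 b12 a3 a4 b15 a6 b17
  row 2: b21 a2 a3 a4 b25 b26 a7
  row 3: a1 b32 a3 b34 a5 a6 a7
Rows 1 and 2 agree on Balance; apply Balance→AcctNo, CName and equate their AcctNo, CName entries.
Rows 1 and 2 agree on AcctNo; apply AcctNo→Branch, CustID and equate their Branch, CustID entries.
Rows 1 and 2 agree on Branch, CName; apply Branch, CName→AcctNo, BCity and equate their AcctNo, BCity entries.
Rows 1 and 3 agree on Branch, CName; apply Branch, CName→AcctNo, BCity and equate their AcctNo, BCity entries.
Rows 1 and 2 agree on AcctNo, Balance; apply AcctNo, Balance→OpenDate, BCity and equate their OpenDate, BCity entries.
Rows 1 and 3 agree on AcctNo; apply AcctNo→Branch, CustID and equate their Branch, CustID entries.
Rows 1 and 3 agree on AcctNo, BCity; apply AcctNo, BCity→Balance and equate their Balance entries.
Rows 1 and 3 agree on AcctNo, Balance; apply AcctNo, Balance→OpenDate, BCity and equate their OpenDate, BCity entries.
Row 1 is now all distinguished symbols — the join is lossless.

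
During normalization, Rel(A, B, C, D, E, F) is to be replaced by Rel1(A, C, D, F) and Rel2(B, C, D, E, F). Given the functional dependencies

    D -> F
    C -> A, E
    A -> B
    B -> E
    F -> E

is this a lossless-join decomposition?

Yes

Common attributes: Rel1 ∩ Rel2 = {C, D, F}.
Closure of {C, D, F}: C → A, E applies, adding A, E; A → B applies, adding B. So (C, D, F)⁺ = {A, B, C, D, E, F}.
This closure contains every attribute of Rel1, so Rel1 ∩ Rel2 → Rel1. The join is lossless.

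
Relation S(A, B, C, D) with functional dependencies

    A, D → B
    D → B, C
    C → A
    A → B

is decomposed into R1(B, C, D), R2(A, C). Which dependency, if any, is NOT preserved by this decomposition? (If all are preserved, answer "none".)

Check A → B: no single fragment contains all of {A, B}, and the restricted closure of {A} across the fragments never reaches {B}.
A, D → B is preserved.
D → B, C is preserved.
C → A is preserved.

A → B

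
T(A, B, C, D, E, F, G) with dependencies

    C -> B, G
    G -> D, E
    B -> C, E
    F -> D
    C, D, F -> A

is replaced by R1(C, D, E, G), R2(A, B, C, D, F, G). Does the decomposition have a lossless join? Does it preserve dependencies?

Lossless test: (C, D, G)⁺ = {B, C, D, E, G}, which contains all of one fragment — lossless.
Dependency preservation: B → C, E is not contained in any single fragment, but the restricted closure of its left-hand side across the fragments still reaches the right-hand side; the remaining FDs each lie inside some fragment. All dependencies are preserved.

lossless and dependency-preserving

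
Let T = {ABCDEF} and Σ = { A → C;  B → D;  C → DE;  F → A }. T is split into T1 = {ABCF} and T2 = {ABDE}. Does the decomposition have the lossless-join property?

Common attributes: T1 ∩ T2 = {AB}.
Closure of {AB}: A → C applies, adding C; B → D applies, adding D; C → DE applies, adding E. So (AB)⁺ = {ABCDE}.
This closure contains every attribute of T2, so T1 ∩ T2 → T2. The join is lossless.

Yes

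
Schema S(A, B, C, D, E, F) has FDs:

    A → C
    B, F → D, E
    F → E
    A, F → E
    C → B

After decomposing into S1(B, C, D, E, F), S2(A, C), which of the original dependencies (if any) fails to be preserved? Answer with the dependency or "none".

A → C lies within S2.
B, F → D, E lies within S1.
F → E lies within S1.
A, F → E: restricted closure across fragments reaches E.
C → B lies within S1.
Every dependency is enforceable on the fragments, so the decomposition is dependency-preserving.

none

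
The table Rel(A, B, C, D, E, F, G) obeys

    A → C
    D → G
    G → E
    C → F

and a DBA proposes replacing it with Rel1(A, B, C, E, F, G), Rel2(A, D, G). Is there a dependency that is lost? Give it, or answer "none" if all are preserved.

none

A → C lies within Rel1.
D → G lies within Rel2.
G → E lies within Rel1.
C → F lies within Rel1.
Every dependency is enforceable on the fragments, so the decomposition is dependency-preserving.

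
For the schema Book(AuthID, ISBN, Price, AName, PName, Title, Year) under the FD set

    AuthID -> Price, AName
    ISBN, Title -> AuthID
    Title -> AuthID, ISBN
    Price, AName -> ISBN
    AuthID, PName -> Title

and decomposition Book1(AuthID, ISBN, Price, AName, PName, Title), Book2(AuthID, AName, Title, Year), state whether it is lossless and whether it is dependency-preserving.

Lossless test: (AuthID, AName, Title)⁺ = {AuthID, ISBN, Price, AName, Title}, which is a superkey of neither fragment — lossy.
Dependency preservation: every FD's attributes lie within a single fragment, so each can be enforced locally — preserved.

lossy but dependency-preserving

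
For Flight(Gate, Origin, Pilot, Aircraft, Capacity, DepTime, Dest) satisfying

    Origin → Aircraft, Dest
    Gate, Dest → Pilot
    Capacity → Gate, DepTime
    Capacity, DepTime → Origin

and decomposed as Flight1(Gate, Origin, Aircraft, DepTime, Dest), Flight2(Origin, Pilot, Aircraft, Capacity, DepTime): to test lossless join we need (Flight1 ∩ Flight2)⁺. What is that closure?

Flight1 ∩ Flight2 = {Origin, Aircraft, DepTime}.
Origin → Aircraft, Dest applies, adding Dest
Closure: {Origin, Aircraft, DepTime, Dest}.

Origin, Aircraft, DepTime, Dest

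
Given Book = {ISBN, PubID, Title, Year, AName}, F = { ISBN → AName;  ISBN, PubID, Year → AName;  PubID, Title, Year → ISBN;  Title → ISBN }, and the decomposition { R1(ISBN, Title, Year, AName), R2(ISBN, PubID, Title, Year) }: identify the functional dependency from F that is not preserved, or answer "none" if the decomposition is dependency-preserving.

ISBN → AName lies within R1.
ISBN, PubID, Year → AName: restricted closure across fragments reaches AName.
PubID, Title, Year → ISBN lies within R2.
Title → ISBN lies within R1.
Every dependency is enforceable on the fragments, so the decomposition is dependency-preserving.

none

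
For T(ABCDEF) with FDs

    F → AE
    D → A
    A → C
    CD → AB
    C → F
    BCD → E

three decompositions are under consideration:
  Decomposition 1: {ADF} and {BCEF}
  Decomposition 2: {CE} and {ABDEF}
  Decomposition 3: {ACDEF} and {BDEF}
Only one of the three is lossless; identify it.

Decomposition 1: common = {F}, closure = {ACEF} → lossy.
Decomposition 2: common = {E}, closure = {E} → lossy.
Decomposition 3: common = {DEF}, closure = {ABCDEF} → lossless.

Decomposition 3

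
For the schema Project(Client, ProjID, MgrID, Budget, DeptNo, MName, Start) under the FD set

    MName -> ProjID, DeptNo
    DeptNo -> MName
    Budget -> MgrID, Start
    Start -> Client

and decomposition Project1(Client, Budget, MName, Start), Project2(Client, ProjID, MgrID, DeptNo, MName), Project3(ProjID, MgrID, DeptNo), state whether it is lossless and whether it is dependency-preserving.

Lossless test (chase): Rows 1 and 2 agree on MName; apply MName→ProjID, DeptNo and equate their ProjID, DeptNo entries. Rows 1 and 3 agree on DeptNo; apply DeptNo→MName and equate their MName entries. No row becomes fully distinguished — the join is lossy.
Dependency preservation: the restricted closure of {Budget} across the fragments never reaches {MgrID, Start}, so Budget → MgrID, Start cannot be enforced without a join — not preserved.

lossy and not dependency-preserving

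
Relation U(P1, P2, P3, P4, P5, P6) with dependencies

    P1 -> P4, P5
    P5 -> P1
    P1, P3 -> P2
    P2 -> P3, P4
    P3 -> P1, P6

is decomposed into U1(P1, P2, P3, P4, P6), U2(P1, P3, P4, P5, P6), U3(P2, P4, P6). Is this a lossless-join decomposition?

Yes

Chase test. Columns are P1, P2, P3, P4, P5, P6; row i has aⱼ where attribute j ∈ Ui, else bᵢⱼ.
Initial tableau (one row per fragment):
  row 1: a1 a2 a3 a4 b15 a6
  row 2: a1 b22 a3 a4 a5 a6
  row 3: b31 a2 b33 a4 b35 a6
Rows 1 and 2 agree on P1; apply P1→P4, P5 and equate their P4, P5 entries.
Rows 1 and 2 agree on P1, P3; apply P1, P3→P2 and equate their P2 entries.
Rows 1 and 3 agree on P2; apply P2→P3, P4 and equate their P3, P4 entries.
Rows 1 and 3 agree on P3; apply P3→P1, P6 and equate their P1, P6 entries.
Rows 1 and 3 agree on P1; apply P1→P4, P5 and equate their P4, P5 entries.
Row 1 is now all distinguished symbols — the join is lossless.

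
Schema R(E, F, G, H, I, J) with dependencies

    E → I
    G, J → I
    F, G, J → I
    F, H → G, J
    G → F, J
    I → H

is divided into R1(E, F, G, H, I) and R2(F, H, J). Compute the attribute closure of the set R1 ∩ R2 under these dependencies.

F, G, H, I, J

R1 ∩ R2 = {F, H}.
F, H → G, J applies, adding G, J
G, J → I applies, adding I
Closure: {F, G, H, I, J}.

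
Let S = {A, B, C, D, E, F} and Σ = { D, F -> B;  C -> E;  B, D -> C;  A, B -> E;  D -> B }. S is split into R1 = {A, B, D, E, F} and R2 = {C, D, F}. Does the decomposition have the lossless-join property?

Yes

Common attributes: R1 ∩ R2 = {D, F}.
Closure of {D, F}: D, F → B applies, adding B; B, D → C applies, adding C; C → E applies, adding E. So (D, F)⁺ = {B, C, D, E, F}.
This closure contains every attribute of R2, so R1 ∩ R2 → R2. The join is lossless.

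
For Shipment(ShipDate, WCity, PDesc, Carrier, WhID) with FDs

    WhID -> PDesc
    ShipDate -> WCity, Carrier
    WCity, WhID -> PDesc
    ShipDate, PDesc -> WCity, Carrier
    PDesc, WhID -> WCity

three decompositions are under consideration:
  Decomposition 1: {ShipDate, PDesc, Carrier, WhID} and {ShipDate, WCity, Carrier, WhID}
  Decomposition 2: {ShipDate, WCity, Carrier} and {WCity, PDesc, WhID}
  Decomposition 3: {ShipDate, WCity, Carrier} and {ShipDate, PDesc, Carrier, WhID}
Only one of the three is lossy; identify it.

Decomposition 2

Decomposition 1: common = {ShipDate, Carrier, WhID}, closure = {ShipDate, WCity, PDesc, Carrier, WhID} → lossless.
Decomposition 2: common = {WCity}, closure = {WCity} → lossy.
Decomposition 3: common = {ShipDate, Carrier}, closure = {ShipDate, WCity, Carrier} → lossless.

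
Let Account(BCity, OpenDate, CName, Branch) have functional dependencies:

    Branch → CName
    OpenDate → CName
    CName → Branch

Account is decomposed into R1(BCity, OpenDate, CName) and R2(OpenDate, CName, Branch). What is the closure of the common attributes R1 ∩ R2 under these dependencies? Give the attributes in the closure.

R1 ∩ R2 = {OpenDate, CName}.
CName → Branch applies, adding Branch
Closure: {OpenDate, CName, Branch}.

OpenDate, CName, Branch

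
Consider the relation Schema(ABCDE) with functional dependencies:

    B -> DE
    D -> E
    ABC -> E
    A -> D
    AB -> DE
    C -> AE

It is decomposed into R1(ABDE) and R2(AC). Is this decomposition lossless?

Common attributes: R1 ∩ R2 = {A}.
Closure of {A}: A → D applies, adding D; D → E applies, adding E. So (A)⁺ = {ADE}.
The closure contains neither all of R1 = {ABDE} nor all of R2 = {AC}, so the common attributes are not a superkey of either fragment. The join is lossy.

No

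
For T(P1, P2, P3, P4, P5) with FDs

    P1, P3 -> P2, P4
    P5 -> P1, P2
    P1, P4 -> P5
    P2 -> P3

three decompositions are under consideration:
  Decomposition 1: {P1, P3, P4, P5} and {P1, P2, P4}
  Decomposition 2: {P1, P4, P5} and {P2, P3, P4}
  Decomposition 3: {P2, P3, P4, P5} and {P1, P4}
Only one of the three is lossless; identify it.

Decomposition 1

Decomposition 1: common = {P1, P4}, closure = {P1, P2, P3, P4, P5} → lossless.
Decomposition 2: common = {P4}, closure = {P4} → lossy.
Decomposition 3: common = {P4}, closure = {P4} → lossy.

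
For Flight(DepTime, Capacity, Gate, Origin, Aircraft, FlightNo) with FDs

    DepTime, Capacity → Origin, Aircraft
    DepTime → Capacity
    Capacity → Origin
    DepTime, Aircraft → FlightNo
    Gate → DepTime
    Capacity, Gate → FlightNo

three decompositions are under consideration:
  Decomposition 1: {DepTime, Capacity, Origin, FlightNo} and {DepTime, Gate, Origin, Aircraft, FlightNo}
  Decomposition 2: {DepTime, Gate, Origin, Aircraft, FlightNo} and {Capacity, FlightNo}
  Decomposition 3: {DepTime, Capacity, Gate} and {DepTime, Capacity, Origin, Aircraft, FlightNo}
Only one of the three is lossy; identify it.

Decomposition 1: common = {DepTime, Origin, FlightNo}, closure = {DepTime, Capacity, Origin, Aircraft, FlightNo} → lossless.
Decomposition 2: common = {FlightNo}, closure = {FlightNo} → lossy.
Decomposition 3: common = {DepTime, Capacity}, closure = {DepTime, Capacity, Origin, Aircraft, FlightNo} → lossless.

Decomposition 2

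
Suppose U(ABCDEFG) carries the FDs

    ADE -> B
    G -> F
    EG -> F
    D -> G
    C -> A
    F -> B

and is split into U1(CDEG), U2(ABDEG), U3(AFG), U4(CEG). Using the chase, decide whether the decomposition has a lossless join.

No

Chase test. Columns are ABCDEFG; row i has aⱼ where attribute j ∈ Ui, else bᵢⱼ.
Initial tableau (one row per fragment):
  row 1: b11 b12 a3 a4 a5 b16 a7
  row 2: a1 a2 b23 a4 a5 b26 a7
  row 3: a1 b32 b33 b34 b35 a6 a7
  row 4: b41 b42 a3 b44 a5 b46 a7
Rows 1 and 2 agree on G; apply G→F and equate their F entries.
Rows 1 and 3 agree on G; apply G→F and equate their F entries.
Rows 1 and 4 agree on G; apply G→F and equate their F entries.
Rows 1 and 4 agree on C; apply C→A and equate their A entries.
Rows 1 and 2 agree on F; apply F→B and equate their B entries.
Rows 1 and 3 agree on F; apply F→B and equate their B entries.
Rows 1 and 4 agree on F; apply F→B and equate their B entries.
No row becomes fully distinguished — the join is lossy.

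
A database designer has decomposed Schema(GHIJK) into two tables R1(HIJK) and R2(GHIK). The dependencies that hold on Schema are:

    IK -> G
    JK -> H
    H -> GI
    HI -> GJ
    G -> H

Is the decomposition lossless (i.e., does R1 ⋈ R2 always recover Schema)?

Yes

Common attributes: R1 ∩ R2 = {HIK}.
Closure of {HIK}: IK → G applies, adding G; HI → GJ applies, adding J. So (HIK)⁺ = {GHIJK}.
This closure contains every attribute of R1, so R1 ∩ R2 → R1. The join is lossless.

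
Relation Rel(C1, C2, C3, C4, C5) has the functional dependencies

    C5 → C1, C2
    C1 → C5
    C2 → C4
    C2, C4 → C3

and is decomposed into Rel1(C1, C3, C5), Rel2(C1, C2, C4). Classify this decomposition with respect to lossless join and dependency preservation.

lossless but not dependency-preserving

Lossless test: (C1)⁺ = {C1, C2, C3, C4, C5}, which contains all of one fragment — lossless.
Dependency preservation: the restricted closure of {C2, C4} across the fragments never reaches {C3}, so C2, C4 → C3 cannot be enforced without a join — not preserved.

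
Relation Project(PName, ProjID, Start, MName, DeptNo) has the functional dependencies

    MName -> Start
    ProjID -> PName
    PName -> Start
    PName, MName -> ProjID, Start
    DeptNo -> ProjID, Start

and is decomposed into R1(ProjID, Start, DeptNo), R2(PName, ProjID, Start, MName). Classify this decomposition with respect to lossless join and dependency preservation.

Lossless test: (ProjID, Start)⁺ = {PName, ProjID, Start}, which is a superkey of neither fragment — lossy.
Dependency preservation: every FD's attributes lie within a single fragment, so each can be enforced locally — preserved.

lossy but dependency-preserving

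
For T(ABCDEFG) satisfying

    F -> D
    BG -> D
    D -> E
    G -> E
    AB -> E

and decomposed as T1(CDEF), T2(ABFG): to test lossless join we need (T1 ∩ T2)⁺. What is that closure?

DEF

T1 ∩ T2 = {F}.
F → D applies, adding D
D → E applies, adding E
Closure: {DEF}.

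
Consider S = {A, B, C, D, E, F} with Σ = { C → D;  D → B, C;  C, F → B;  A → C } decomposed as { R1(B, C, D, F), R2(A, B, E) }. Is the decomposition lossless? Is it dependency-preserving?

Lossless test: (B)⁺ = {B}, which is a superkey of neither fragment — lossy.
Dependency preservation: the restricted closure of {A} across the fragments never reaches {C}, so A → C cannot be enforced without a join — not preserved.

lossy and not dependency-preserving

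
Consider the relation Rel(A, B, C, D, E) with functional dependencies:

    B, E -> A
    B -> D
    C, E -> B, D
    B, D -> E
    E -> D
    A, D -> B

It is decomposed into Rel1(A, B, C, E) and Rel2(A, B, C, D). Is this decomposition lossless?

Yes

Common attributes: Rel1 ∩ Rel2 = {A, B, C}.
Closure of {A, B, C}: B → D applies, adding D; B, D → E applies, adding E. So (A, B, C)⁺ = {A, B, C, D, E}.
This closure contains every attribute of Rel1, so Rel1 ∩ Rel2 → Rel1. The join is lossless.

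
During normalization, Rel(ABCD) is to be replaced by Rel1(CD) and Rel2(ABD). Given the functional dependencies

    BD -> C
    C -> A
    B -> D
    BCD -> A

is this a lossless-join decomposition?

Common attributes: Rel1 ∩ Rel2 = {D}.
No dependency enlarges {D}, so (D)⁺ = {D}.
The closure contains neither all of Rel1 = {CD} nor all of Rel2 = {ABD}, so the common attributes are not a superkey of either fragment. The join is lossy.

No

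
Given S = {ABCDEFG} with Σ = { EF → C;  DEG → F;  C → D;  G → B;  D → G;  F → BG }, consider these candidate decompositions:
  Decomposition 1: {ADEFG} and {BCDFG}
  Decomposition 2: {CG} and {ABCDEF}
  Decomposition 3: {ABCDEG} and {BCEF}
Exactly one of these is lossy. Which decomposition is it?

Decomposition 1

Decomposition 1: common = {DFG}, closure = {BDFG} → lossy.
Decomposition 2: common = {C}, closure = {BCDG} → lossless.
Decomposition 3: common = {BCE}, closure = {BCDEFG} → lossless.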